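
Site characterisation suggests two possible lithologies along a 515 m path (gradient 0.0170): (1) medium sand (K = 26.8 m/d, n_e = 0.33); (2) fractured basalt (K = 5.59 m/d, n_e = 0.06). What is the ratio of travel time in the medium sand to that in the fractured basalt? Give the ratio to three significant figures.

1.15

Unit 1 (medium sand): v = 26.8×0.017/0.33 = 1.381 m/d, t = 515/1.381 = 373.0 d
Unit 2 (fractured basalt): v = 5.59×0.017/0.06 = 1.584 m/d, t = 515/1.584 = 325.2 d
t(medium sand) / t(fractured basalt) = 373.0/325.2 = 1.15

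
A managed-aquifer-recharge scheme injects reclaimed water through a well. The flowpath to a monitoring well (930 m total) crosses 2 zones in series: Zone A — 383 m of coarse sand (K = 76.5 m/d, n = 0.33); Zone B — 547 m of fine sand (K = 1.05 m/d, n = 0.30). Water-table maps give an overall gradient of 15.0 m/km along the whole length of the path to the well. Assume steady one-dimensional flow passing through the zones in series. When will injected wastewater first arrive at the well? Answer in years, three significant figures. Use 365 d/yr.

Continuity: the same q passes through each zone, so ΔH = q·Σ(L_j/K_j) — the zones act as resistances in series.
Σ(L/K) = 383/76.5 + 547/1.05 = 5.007 + 521.0 = 526.0 d
K_eq = L_total / Σ(L/K) = 930 / 526.0 = 1.768 m/d
q = K_eq · i = 1.768 × 0.015 = 0.02652 m/d (same in every zone)
Zone A: v = q/n = 0.02652/0.33 = 0.08037 m/d → t_A = 383/0.08037 = 4765 d
Zone B: v = q/n = 0.02652/0.30 = 0.08841 m/d → t_B = 547/0.08841 = 6187 d
Total t = 4765 + 6187 = 10950 d
   = 10950 / 365 = 30.0 yr

30.0 years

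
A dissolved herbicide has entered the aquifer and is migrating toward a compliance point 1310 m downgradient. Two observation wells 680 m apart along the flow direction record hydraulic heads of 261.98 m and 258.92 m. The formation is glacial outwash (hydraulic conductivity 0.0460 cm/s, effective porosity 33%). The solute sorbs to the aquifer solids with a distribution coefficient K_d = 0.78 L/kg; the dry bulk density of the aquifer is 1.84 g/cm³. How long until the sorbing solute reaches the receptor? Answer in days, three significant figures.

12900 days

Hydraulic gradient i = (261.98 − 258.92) / 680 = 3.06 / 680 = 0.004500
K = 0.0460 cm/s × 864 = 39.74 m/d
Darcy flux q = K·i = 39.74 × 0.004500 = 0.1788 m/d
v = Ki/n = 39.74·0.004500/0.33 = 0.5420 m/d
Retardation R = 1 + ρ_b·K_d/n = 1 + 1.84×0.78/0.33 = 5.349
Contaminant velocity v_c = v/R = 0.5420/5.349 = 0.1013 m/d
t = L/v_c = 1310/0.1013 = 12930 d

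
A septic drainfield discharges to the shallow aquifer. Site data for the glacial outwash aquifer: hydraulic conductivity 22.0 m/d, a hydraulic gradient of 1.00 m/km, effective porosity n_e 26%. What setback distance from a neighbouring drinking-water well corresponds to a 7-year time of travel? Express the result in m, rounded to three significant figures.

Darcy flux q = K·i = 22.0 × 0.0010 = 0.02200 m/d
v_s = q/n_e = 0.02200/0.26 = 0.08462 m/d
T = 7 yr × 365 = 2555 d
L = v × T = 0.08462 × 2555 = 216.2 m

216 m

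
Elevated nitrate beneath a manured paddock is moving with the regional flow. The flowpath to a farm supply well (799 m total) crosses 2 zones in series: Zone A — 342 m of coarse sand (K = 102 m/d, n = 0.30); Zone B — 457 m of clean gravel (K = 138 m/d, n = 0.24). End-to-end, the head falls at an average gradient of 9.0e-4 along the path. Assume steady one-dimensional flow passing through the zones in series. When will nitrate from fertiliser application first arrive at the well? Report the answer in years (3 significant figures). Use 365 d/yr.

5.39 years

Steady 1-D flow in series ⇒ the Darcy flux q is identical in every zone and the zone head losses add (resistances L/K in series).
Σ(L/K) = 342/102 + 457/138 = 3.353 + 3.312 = 6.665 d
K_eq = L_total / Σ(L/K) = 799 / 6.665 = 119.9 m/d
q = K_eq · i = 119.9 × 9.0e-4 = 0.1079 m/d (same in every zone)
Zone A: v = q/n = 0.1079/0.30 = 0.3597 m/d → t_A = 342/0.3597 = 950.9 d
Zone B: v = q/n = 0.1079/0.24 = 0.4496 m/d → t_B = 457/0.4496 = 1017 d
Total t = 950.9 + 1017 = 1967 d
   = 1967 / 365 = 5.39 yr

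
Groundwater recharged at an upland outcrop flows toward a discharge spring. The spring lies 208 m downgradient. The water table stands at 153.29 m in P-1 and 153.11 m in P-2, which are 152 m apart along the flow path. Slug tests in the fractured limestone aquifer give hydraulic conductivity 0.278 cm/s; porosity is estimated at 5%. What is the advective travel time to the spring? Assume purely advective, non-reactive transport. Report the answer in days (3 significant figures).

Hydraulic gradient i = (153.29 − 153.11) / 152 = 0.18 / 152 = 0.001184
K = 0.278 cm/s × 864 = 240.2 m/d
Darcy flux q = K·i = 240.2 × 0.001184 = 0.2844 m/d
Average linear velocity = 0.2844 / 0.05 = 5.689 m/d
t = L / v = 208 / 5.689 = 36.56 d

36.6 days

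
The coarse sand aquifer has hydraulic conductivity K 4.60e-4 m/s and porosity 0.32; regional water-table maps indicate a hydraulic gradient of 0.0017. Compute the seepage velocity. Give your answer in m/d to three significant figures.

K = 4.60e-4 m/s × 86400 s/d = 39.74 m/d
q = Ki = 39.74 × 0.0017 = 0.06756 m/d
v_s = q/n_e = 0.06756/0.32 = 0.2111 m/d

0.211 m/d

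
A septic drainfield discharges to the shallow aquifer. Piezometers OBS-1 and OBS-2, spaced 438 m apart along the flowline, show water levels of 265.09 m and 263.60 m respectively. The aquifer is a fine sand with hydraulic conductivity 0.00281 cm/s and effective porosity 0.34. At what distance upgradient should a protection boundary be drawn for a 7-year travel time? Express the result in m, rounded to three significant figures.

62.1 m

Hydraulic gradient i = (265.09 − 263.60) / 438 = 1.49 / 438 = 0.003402
K = 0.00281 cm/s × 864 = 2.428 m/d
Darcy flux q = K·i = 2.428 × 0.003402 = 0.008259 m/d
Average linear velocity = 0.008259 / 0.34 = 0.02429 m/d
T = 7 yr × 365 = 2555 d
L = v × T = 0.02429 × 2555 = 62.06 m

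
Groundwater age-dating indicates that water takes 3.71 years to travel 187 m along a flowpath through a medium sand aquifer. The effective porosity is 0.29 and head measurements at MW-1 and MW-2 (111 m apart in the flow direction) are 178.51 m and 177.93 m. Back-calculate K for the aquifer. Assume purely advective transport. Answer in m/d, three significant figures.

Hydraulic gradient i = (178.51 − 177.93) / 111 = 0.58 / 111 = 0.005225
t = 3.71 years = 1354 d
v = L / t = 187 / 1354 = 0.1381 m/d
K = v · n / i = 0.1381 × 0.29 / 0.005225 = 7.66 m/d

7.66 m/d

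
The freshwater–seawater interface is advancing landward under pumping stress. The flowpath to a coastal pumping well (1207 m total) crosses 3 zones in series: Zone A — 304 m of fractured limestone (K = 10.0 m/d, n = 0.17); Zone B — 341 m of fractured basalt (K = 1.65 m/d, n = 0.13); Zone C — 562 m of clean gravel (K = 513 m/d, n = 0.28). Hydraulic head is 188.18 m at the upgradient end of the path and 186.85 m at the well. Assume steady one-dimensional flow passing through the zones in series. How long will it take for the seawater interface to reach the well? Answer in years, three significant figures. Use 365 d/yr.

124 years

Total head drop ΔH = 188.18 − 186.85 = 1.33 m
Steady 1-D flow in series ⇒ the Darcy flux q is identical in every zone and the zone head losses add (resistances L/K in series).
Σ(L/K) = 304/10.0 + 341/1.65 + 562/513 = 30.40 + 206.7 + 1.096 = 238.2 d
q = ΔH / Σ(L/K) = 1.33 / 238.2 = 0.005584 m/d (same in every zone)
Zone A: v = q/n = 0.005584/0.17 = 0.03285 m/d → t_A = 304/0.03285 = 9254 d
Zone B: v = q/n = 0.005584/0.13 = 0.04296 m/d → t_B = 341/0.04296 = 7938 d
Zone C: v = q/n = 0.005584/0.28 = 0.01994 m/d → t_C = 562/0.01994 = 28180 d
Total t = 9254 + 7938 + 28180 = 45370 d
   = 45370 / 365 = 124 yr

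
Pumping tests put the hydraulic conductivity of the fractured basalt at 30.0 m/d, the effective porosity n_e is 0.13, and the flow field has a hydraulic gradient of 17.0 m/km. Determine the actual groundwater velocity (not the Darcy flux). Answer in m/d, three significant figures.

3.92 m/d

Specific discharge q = 30.0 × 0.017 = 0.5100 m/d
v_s = q/n_e = 0.5100/0.13 = 3.923 m/d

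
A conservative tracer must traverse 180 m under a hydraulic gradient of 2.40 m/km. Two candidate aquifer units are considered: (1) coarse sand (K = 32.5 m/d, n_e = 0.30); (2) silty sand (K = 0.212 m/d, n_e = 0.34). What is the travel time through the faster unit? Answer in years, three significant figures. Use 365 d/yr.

1.90 years

Unit 1 (coarse sand): v = 32.5×0.0024/0.30 = 0.2600 m/d, t = 180/0.2600 = 692.3 d
Unit 2 (silty sand): v = 0.212×0.0024/0.34 = 0.001496 m/d, t = 180/0.001496 = 120300 d
Faster: 692.3 d / 365 = 1.90 yr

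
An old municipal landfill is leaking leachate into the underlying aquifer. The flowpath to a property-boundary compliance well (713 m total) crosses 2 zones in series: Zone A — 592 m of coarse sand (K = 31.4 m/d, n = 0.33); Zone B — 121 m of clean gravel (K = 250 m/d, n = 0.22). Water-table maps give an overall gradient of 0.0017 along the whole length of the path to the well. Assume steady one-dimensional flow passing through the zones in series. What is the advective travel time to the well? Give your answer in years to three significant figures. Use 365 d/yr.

Continuity: the same q passes through each zone, so ΔH = q·Σ(L_j/K_j) — the zones act as resistances in series.
Σ(L/K) = 592/31.4 + 121/250 = 18.85 + 0.4840 = 19.34 d
K_eq = L_total / Σ(L/K) = 713 / 19.34 = 36.87 m/d
q = K_eq · i = 36.87 × 0.0017 = 0.06268 m/d (same in every zone)
Zone A: v = q/n = 0.06268/0.33 = 0.1899 m/d → t_A = 592/0.1899 = 3117 d
Zone B: v = q/n = 0.06268/0.22 = 0.2849 m/d → t_B = 121/0.2849 = 424.7 d
Total t = 3117 + 424.7 = 3541 d
   = 3541 / 365 = 9.70 yr

9.70 years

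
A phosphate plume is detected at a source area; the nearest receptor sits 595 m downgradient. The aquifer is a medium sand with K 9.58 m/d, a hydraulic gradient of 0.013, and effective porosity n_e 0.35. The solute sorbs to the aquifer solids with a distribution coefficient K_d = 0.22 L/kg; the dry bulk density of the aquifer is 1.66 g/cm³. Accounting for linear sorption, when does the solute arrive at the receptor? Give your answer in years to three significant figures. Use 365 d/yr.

9.36 years

Darcy flux q = K·i = 9.58 × 0.013 = 0.1245 m/d
Seepage velocity v = q / n = 0.1245 / 0.35 = 0.3558 m/d
Retardation R = 1 + ρ_b·K_d/n = 1 + 1.66×0.22/0.35 = 2.043
Contaminant velocity v_c = v/R = 0.3558/2.043 = 0.1741 m/d
t = L/v_c = 595/0.1741 = 3417 d
   = 3417/365 = 9.36 yr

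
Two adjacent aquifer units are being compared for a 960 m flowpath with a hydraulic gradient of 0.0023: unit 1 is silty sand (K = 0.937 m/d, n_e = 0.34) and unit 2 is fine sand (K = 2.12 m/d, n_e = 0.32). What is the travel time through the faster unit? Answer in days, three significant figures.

63000 days

Unit 1 (silty sand): v = 0.937×0.0023/0.34 = 0.006339 m/d, t = 960/0.006339 = 151500 d
Unit 2 (fine sand): v = 2.12×0.0023/0.32 = 0.01524 m/d, t = 960/0.01524 = 63000 d
Faster unit: t = 63000 d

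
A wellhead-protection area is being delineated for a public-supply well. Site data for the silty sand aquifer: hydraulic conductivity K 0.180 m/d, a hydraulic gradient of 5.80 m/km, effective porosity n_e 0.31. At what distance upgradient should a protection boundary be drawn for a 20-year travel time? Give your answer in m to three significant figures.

Darcy flux q = K·i = 0.180 × 0.0058 = 0.001044 m/d
Seepage velocity v = q / n = 0.001044 / 0.31 = 0.003368 m/d
T = 20 yr × 365 = 7300 d
L = v × T = 0.003368 × 7300 = 24.58 m

24.6 m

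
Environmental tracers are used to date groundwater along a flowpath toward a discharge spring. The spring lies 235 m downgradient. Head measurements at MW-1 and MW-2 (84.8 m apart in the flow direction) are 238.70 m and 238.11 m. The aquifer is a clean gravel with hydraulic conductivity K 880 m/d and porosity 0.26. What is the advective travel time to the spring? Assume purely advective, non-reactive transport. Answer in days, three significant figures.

Hydraulic gradient i = (238.70 − 238.11) / 84.8 = 0.59 / 84.8 = 0.006958
Darcy flux q = K·i = 880 × 0.006958 = 6.123 m/d
v = Ki/n = 880·0.006958/0.26 = 23.55 m/d
t = L / v = 235 / 23.55 = 9.979 d

9.98 days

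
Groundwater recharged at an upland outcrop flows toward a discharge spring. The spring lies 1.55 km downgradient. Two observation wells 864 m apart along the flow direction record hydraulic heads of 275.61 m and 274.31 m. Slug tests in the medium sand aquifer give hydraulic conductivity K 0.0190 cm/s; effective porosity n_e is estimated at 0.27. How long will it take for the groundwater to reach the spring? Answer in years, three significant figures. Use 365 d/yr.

Hydraulic gradient i = (275.61 − 274.31) / 864 = 1.30 / 864 = 0.001505
K = 0.0190 cm/s × 864 = 16.42 m/d
Specific discharge q = 16.42 × 0.001505 = 0.02470 m/d
v = Ki/n = 16.42·0.001505/0.27 = 0.09148 m/d
L = 1.55 km = 1550 m
t = L / v = 1550 / 0.09148 = 16940 d
   = 16940 / 365 = 46.4 yr

46.4 years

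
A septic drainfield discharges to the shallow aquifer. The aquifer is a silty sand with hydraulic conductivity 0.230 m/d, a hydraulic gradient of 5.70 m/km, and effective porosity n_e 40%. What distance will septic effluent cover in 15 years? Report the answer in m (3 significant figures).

q = Ki = 0.230 × 0.0057 = 0.001311 m/d
v_s = q/n_e = 0.001311/0.40 = 0.003278 m/d
T = 15 yr × 365 = 5475 d
L = v × T = 0.003278 × 5475 = 17.94 m

17.9 m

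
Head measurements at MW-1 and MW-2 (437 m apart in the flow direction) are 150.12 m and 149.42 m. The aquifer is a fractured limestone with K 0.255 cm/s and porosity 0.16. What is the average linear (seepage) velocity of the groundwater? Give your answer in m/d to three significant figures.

2.21 m/d

Hydraulic gradient i = (150.12 − 149.42) / 437 = 0.70 / 437 = 0.001602
K = 0.255 cm/s × 864 = 220.3 m/d
Specific discharge q = 220.3 × 0.001602 = 0.3529 m/d
v_s = q/n_e = 0.3529/0.16 = 2.206 m/d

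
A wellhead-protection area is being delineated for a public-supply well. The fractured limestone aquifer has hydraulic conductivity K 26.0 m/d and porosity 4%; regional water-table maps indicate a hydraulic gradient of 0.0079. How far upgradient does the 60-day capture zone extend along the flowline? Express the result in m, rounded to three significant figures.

Darcy flux q = K·i = 26.0 × 0.0079 = 0.2054 m/d
v_s = q/n_e = 0.2054/0.04 = 5.135 m/d
L = v × T = 5.135 × 60 = 308.1 m

308 m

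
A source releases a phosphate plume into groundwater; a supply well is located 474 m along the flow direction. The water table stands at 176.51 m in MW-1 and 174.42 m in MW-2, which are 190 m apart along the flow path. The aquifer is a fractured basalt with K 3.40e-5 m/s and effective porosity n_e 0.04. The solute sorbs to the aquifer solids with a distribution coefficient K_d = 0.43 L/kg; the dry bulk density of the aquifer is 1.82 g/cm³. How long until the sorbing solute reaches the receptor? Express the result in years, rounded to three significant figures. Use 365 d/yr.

33.1 years

Hydraulic gradient i = (176.51 − 174.42) / 190 = 2.09 / 190 = 0.01100
K = 3.40e-5 m/s × 86400 s/d = 2.938 m/d
q = Ki = 2.938 × 0.01100 = 0.03231 m/d
Average linear velocity = 0.03231 / 0.04 = 0.8078 m/d
Retardation R = 1 + ρ_b·K_d/n = 1 + 1.82×0.43/0.04 = 20.56
Contaminant velocity v_c = v/R = 0.8078/20.56 = 0.03928 m/d
t = L/v_c = 474/0.03928 = 12070 d
   = 12070/365 = 33.1 yr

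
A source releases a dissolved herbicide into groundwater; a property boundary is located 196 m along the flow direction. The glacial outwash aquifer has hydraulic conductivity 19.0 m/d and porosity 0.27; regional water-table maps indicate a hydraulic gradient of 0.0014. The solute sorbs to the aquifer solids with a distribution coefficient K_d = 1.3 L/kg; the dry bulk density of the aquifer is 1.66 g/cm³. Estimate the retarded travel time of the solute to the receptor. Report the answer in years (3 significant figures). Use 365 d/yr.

Specific discharge q = 19.0 × 0.0014 = 0.02660 m/d
Average linear velocity = 0.02660 / 0.27 = 0.09852 m/d
Retardation R = 1 + ρ_b·K_d/n = 1 + 1.66×1.3/0.27 = 8.993
Contaminant velocity v_c = v/R = 0.09852/8.993 = 0.01096 m/d
t = L/v_c = 196/0.01096 = 17890 d
   = 17890/365 = 49.0 yr

49.0 years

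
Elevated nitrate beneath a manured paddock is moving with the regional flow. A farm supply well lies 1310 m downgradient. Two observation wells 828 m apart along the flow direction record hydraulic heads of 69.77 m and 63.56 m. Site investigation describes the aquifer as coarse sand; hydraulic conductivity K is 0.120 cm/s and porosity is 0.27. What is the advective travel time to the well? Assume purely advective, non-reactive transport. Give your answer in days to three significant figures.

455 days

Hydraulic gradient i = (69.77 − 63.56) / 828 = 6.21 / 828 = 0.007500
K = 0.120 cm/s × 864 = 103.7 m/d
Specific discharge q = 103.7 × 0.007500 = 0.7776 m/d
Average linear velocity = 0.7776 / 0.27 = 2.880 m/d
t = L / v = 1310 / 2.880 = 454.9 d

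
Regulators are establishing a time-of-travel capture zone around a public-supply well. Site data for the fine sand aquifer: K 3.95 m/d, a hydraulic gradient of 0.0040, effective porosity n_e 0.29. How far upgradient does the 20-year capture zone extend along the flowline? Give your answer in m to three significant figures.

q = Ki = 3.95 × 0.0040 = 0.01580 m/d
v_s = q/n_e = 0.01580/0.29 = 0.05448 m/d
T = 20 yr × 365 = 7300 d
L = v × T = 0.05448 × 7300 = 397.7 m

398 m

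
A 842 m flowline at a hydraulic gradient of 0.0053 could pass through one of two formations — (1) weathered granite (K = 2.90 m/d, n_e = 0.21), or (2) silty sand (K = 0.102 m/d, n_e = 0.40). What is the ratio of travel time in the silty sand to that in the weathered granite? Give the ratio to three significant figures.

54.2

Unit 1 (weathered granite): v = 2.90×0.0053/0.21 = 0.07319 m/d, t = 842/0.07319 = 11500 d
Unit 2 (silty sand): v = 0.102×0.0053/0.40 = 0.001352 m/d, t = 842/0.001352 = 623000 d
t(silty sand) / t(weathered granite) = 623000/11500 = 54.2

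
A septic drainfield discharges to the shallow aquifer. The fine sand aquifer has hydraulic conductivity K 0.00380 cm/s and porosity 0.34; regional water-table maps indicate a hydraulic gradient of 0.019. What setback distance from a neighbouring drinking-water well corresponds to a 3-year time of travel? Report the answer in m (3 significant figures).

K = 0.00380 cm/s × 864 = 3.283 m/d
Darcy flux q = K·i = 3.283 × 0.019 = 0.06238 m/d
v = Ki/n = 3.283·0.019/0.34 = 0.1835 m/d
T = 3 yr × 365 = 1095 d
L = v × T = 0.1835 × 1095 = 200.9 m

201 m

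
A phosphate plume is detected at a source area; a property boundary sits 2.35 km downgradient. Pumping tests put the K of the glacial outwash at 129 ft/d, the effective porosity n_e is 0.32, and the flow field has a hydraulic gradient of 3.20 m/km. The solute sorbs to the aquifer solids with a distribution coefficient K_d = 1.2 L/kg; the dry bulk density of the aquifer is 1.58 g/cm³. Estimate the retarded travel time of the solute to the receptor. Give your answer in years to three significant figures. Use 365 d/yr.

K = 129 ft/d × 0.3048 = 39.32 m/d
q = Ki = 39.32 × 0.0032 = 0.1258 m/d
v = Ki/n = 39.32·0.0032/0.32 = 0.3932 m/d
Retardation R = 1 + ρ_b·K_d/n = 1 + 1.58×1.2/0.32 = 6.925
Contaminant velocity v_c = v/R = 0.3932/6.925 = 0.05678 m/d
L = 2.35 km = 2350 m
t = L/v_c = 2350/0.05678 = 41390 d
   = 41390/365 = 113 yr

113 years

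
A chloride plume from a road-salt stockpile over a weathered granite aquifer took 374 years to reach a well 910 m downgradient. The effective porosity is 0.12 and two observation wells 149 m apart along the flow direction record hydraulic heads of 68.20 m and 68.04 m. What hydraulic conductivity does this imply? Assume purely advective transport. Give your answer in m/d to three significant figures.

0.745 m/d

Hydraulic gradient i = (68.20 − 68.04) / 149 = 0.16 / 149 = 0.001074
t = 374 years = 136500 d
v = L / t = 910 / 136500 = 0.006666 m/d
K = v · n / i = 0.006666 × 0.12 / 0.001074 = 0.745 m/d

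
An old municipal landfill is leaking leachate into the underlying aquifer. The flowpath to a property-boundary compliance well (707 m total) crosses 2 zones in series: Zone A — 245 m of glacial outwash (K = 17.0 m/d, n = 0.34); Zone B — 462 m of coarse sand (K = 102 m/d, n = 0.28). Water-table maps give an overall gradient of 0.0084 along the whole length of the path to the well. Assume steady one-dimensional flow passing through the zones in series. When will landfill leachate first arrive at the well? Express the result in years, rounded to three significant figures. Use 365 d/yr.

1.86 years

Steady 1-D flow in series ⇒ the Darcy flux q is identical in every zone and the zone head losses add (resistances L/K in series).
Σ(L/K) = 245/17.0 + 462/102 = 14.41 + 4.529 = 18.94 d
K_eq = L_total / Σ(L/K) = 707 / 18.94 = 37.33 m/d
q = K_eq · i = 37.33 × 0.0084 = 0.3135 m/d (same in every zone)
Zone A: v = q/n = 0.3135/0.34 = 0.9222 m/d → t_A = 245/0.9222 = 265.7 d
Zone B: v = q/n = 0.3135/0.28 = 1.120 m/d → t_B = 462/1.120 = 412.6 d
Total t = 265.7 + 412.6 = 678.3 d
   = 678.3 / 365 = 1.86 yr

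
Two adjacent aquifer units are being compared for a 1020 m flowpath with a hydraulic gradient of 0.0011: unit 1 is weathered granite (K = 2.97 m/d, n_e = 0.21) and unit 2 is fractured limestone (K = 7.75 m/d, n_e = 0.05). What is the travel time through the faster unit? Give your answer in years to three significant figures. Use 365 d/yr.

16.4 years

Unit 1 (weathered granite): v = 2.97×0.0011/0.21 = 0.01556 m/d, t = 1020/0.01556 = 65560 d
Unit 2 (fractured limestone): v = 7.75×0.0011/0.05 = 0.1705 m/d, t = 1020/0.1705 = 5982 d
Faster: 5982 d / 365 = 16.4 yr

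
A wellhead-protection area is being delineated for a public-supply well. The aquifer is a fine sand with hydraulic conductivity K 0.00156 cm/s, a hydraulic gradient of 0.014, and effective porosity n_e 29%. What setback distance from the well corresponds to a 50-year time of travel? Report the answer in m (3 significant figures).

K = 0.00156 cm/s × 864 = 1.348 m/d
Darcy flux q = K·i = 1.348 × 0.014 = 0.01887 m/d
Seepage velocity v = q / n = 0.01887 / 0.29 = 0.06507 m/d
T = 50 yr × 365 = 18250 d
L = v × T = 0.06507 × 18250 = 1187 m

1190 m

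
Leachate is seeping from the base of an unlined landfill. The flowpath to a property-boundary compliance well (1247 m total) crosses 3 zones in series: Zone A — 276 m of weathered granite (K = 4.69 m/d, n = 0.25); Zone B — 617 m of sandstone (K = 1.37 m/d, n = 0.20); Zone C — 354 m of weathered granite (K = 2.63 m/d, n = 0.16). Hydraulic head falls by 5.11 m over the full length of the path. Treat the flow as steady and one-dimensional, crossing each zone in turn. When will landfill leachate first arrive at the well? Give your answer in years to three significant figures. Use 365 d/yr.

Continuity: the same q passes through each zone, so ΔH = q·Σ(L_j/K_j) — the zones act as resistances in series.
Σ(L/K) = 276/4.69 + 617/1.37 + 354/2.63 = 58.85 + 450.4 + 134.6 = 643.8 d
q = ΔH / Σ(L/K) = 5.11 / 643.8 = 0.007937 m/d (same in every zone)
Zone A: v = q/n = 0.007937/0.25 = 0.03175 m/d → t_A = 276/0.03175 = 8693 d
Zone B: v = q/n = 0.007937/0.20 = 0.03969 m/d → t_B = 617/0.03969 = 15550 d
Zone C: v = q/n = 0.007937/0.16 = 0.04961 m/d → t_C = 354/0.04961 = 7136 d
Total t = 8693 + 15550 + 7136 = 31380 d
   = 31380 / 365 = 86.0 yr

86.0 years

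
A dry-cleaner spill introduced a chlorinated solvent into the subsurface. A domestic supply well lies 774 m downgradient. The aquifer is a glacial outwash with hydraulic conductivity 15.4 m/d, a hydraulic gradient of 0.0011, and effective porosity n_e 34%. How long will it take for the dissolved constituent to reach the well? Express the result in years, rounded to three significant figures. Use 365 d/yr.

42.6 years

Darcy flux q = K·i = 15.4 × 0.0011 = 0.01694 m/d
v = Ki/n = 15.4·0.0011/0.34 = 0.04982 m/d
t = L / v = 774 / 0.04982 = 15530 d
   = 15530 / 365 = 42.6 yr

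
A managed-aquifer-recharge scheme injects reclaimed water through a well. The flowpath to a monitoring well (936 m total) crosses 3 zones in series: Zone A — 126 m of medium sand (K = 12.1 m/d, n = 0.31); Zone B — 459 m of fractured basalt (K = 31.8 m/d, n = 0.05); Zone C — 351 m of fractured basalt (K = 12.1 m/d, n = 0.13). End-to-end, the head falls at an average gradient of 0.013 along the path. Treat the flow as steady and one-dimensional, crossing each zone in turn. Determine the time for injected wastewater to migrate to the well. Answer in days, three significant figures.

For zones in series the flux q is common to all zones; the equivalent conductivity is the harmonic (thickness-weighted) mean, K_eq = L_total / Σ(L_j/K_j).
Σ(L/K) = 126/12.1 + 459/31.8 + 351/12.1 = 10.41 + 14.43 + 29.01 = 53.86 d
K_eq = L_total / Σ(L/K) = 936 / 53.86 = 17.38 m/d
q = K_eq · i = 17.38 × 0.013 = 0.2259 m/d (same in every zone)
Zone A: v = q/n = 0.2259/0.31 = 0.7288 m/d → t_A = 126/0.7288 = 172.9 d
Zone B: v = q/n = 0.2259/0.05 = 4.519 m/d → t_B = 459/4.519 = 101.6 d
Zone C: v = q/n = 0.2259/0.13 = 1.738 m/d → t_C = 351/1.738 = 202.0 d
Total t = 172.9 + 101.6 + 202.0 = 476.4 d

476 days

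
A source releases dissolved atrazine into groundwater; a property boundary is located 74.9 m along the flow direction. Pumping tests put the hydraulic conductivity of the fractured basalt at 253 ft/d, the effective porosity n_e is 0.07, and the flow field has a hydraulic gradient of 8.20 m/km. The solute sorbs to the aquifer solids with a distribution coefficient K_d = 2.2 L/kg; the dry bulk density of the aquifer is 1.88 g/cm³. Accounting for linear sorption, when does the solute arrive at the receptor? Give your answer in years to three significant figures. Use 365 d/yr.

K = 253 ft/d × 0.3048 = 77.11 m/d
q = Ki = 77.11 × 0.0082 = 0.6323 m/d
v = Ki/n = 77.11·0.0082/0.07 = 9.033 m/d
Retardation R = 1 + ρ_b·K_d/n = 1 + 1.88×2.2/0.07 = 60.09
Contaminant velocity v_c = v/R = 9.033/60.09 = 0.1503 m/d
t = L/v_c = 74.9/0.1503 = 498.2 d
   = 498.2/365 = 1.36 yr

1.36 years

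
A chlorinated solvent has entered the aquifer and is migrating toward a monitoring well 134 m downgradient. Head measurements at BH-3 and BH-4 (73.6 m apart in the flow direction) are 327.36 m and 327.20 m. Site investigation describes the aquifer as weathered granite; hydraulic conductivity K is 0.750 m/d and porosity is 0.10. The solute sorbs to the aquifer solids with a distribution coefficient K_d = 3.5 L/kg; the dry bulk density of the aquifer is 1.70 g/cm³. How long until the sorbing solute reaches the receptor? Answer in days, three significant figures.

497000 days

Hydraulic gradient i = (327.36 − 327.20) / 73.6 = 0.16 / 73.6 = 0.002174
Specific discharge q = 0.750 × 0.002174 = 0.001630 m/d
Average linear velocity = 0.001630 / 0.10 = 0.01630 m/d
Retardation R = 1 + ρ_b·K_d/n = 1 + 1.70×3.5/0.10 = 60.50
Contaminant velocity v_c = v/R = 0.01630/60.50 = 2.695e-4 m/d
t = L/v_c = 134/2.695e-4 = 497200 d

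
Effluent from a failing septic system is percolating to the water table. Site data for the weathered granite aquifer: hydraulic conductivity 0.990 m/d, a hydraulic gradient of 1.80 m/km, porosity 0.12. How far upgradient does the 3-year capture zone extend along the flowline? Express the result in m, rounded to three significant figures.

16.3 m

Specific discharge q = 0.990 × 0.0018 = 0.001782 m/d
Average linear velocity = 0.001782 / 0.12 = 0.01485 m/d
T = 3 yr × 365 = 1095 d
L = v × T = 0.01485 × 1095 = 16.26 m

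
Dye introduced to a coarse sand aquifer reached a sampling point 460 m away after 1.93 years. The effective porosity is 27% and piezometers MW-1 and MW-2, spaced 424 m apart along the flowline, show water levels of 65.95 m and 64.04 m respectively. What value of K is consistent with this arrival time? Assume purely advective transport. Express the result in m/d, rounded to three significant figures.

39.1 m/d

Hydraulic gradient i = (65.95 − 64.04) / 424 = 1.91 / 424 = 0.004505
t = 1.93 years = 704.4 d
v = L / t = 460 / 704.4 = 0.6530 m/d
K = v · n / i = 0.6530 × 0.27 / 0.004505 = 39.1 m/d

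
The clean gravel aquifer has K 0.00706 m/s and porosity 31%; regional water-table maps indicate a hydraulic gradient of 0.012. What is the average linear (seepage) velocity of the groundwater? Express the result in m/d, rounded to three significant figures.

23.6 m/d

K = 0.00706 m/s × 86400 s/d = 610.0 m/d
Darcy flux q = K·i = 610.0 × 0.012 = 7.320 m/d
Average linear velocity = 7.320 / 0.31 = 23.61 m/d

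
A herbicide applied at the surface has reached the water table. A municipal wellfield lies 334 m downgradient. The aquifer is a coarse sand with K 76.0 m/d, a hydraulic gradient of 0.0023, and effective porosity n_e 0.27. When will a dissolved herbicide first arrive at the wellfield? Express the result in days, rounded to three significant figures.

Darcy flux q = K·i = 76.0 × 0.0023 = 0.1748 m/d
v_s = q/n_e = 0.1748/0.27 = 0.6474 m/d
t = L / v = 334 / 0.6474 = 515.9 d

516 days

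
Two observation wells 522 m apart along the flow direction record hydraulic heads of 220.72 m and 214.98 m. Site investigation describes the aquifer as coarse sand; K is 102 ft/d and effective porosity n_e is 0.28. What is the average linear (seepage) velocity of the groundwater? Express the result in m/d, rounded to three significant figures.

Hydraulic gradient i = (220.72 − 214.98) / 522 = 5.74 / 522 = 0.01100
K = 102 ft/d × 0.3048 = 31.09 m/d
Darcy flux q = K·i = 31.09 × 0.01100 = 0.3419 m/d
Seepage velocity v = q / n = 0.3419 / 0.28 = 1.221 m/d

1.22 m/d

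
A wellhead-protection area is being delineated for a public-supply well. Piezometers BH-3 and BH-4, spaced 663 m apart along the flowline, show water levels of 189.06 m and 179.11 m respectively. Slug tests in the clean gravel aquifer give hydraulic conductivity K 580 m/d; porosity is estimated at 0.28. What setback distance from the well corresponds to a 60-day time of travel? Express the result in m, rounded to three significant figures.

Hydraulic gradient i = (189.06 − 179.11) / 663 = 9.95 / 663 = 0.01501
Specific discharge q = 580 × 0.01501 = 8.704 m/d
Seepage velocity v = q / n = 8.704 / 0.28 = 31.09 m/d
L = v × T = 31.09 × 60 = 1865 m

1870 m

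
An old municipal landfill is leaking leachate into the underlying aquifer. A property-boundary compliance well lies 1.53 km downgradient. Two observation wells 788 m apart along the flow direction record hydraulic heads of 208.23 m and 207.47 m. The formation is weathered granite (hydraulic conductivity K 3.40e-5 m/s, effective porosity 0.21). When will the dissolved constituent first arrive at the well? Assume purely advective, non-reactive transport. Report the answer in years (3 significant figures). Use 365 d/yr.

311 years

Hydraulic gradient i = (208.23 − 207.47) / 788 = 0.76 / 788 = 9.645e-4
K = 3.40e-5 m/s × 86400 s/d = 2.938 m/d
Specific discharge q = 2.938 × 9.645e-4 = 0.002833 m/d
v = Ki/n = 2.938·9.645e-4/0.21 = 0.01349 m/d
L = 1.53 km = 1530 m
t = L / v = 1530 / 0.01349 = 113400 d
   = 113400 / 365 = 311 yr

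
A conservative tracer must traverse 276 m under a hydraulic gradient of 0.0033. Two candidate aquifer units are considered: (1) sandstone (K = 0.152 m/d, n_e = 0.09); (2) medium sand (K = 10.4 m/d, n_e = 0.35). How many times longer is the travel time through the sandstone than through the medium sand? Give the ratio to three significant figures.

17.6

Unit 1 (sandstone): v = 0.152×0.0033/0.09 = 0.005573 m/d, t = 276/0.005573 = 49520 d
Unit 2 (medium sand): v = 10.4×0.0033/0.35 = 0.09806 m/d, t = 276/0.09806 = 2815 d
t(sandstone) / t(medium sand) = 49520/2815 = 17.6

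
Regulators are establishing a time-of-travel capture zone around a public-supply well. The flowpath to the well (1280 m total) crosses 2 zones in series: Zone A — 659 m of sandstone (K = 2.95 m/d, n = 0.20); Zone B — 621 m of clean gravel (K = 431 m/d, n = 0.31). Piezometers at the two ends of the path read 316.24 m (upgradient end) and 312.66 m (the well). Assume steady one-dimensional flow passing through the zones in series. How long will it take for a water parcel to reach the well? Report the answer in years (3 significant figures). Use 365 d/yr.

55.8 years

Total head drop ΔH = 316.24 − 312.66 = 3.58 m
Continuity: the same q passes through each zone, so ΔH = q·Σ(L_j/K_j) — the zones act as resistances in series.
Σ(L/K) = 659/2.95 + 621/431 = 223.4 + 1.441 = 224.8 d
q = ΔH / Σ(L/K) = 3.58 / 224.8 = 0.01592 m/d (same in every zone)
Zone A: v = q/n = 0.01592/0.20 = 0.07962 m/d → t_A = 659/0.07962 = 8277 d
Zone B: v = q/n = 0.01592/0.31 = 0.05136 m/d → t_B = 621/0.05136 = 12090 d
Total t = 8277 + 12090 = 20370 d
   = 20370 / 365 = 55.8 yr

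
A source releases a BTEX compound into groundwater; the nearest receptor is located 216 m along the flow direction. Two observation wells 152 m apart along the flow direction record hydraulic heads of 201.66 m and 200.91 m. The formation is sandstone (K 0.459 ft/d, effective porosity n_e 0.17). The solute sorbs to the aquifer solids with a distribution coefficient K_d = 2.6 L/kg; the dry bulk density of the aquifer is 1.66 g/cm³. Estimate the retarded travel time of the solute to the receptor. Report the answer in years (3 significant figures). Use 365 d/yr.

Hydraulic gradient i = (201.66 − 200.91) / 152 = 0.75 / 152 = 0.004934
K = 0.459 ft/d × 0.3048 = 0.1399 m/d
Specific discharge q = 0.1399 × 0.004934 = 6.903e-4 m/d
v_s = q/n_e = 6.903e-4/0.17 = 0.004061 m/d
Retardation R = 1 + ρ_b·K_d/n = 1 + 1.66×2.6/0.17 = 26.39
Contaminant velocity v_c = v/R = 0.004061/26.39 = 1.539e-4 m/d
t = L/v_c = 216/1.539e-4 = 1.404e6 d
   = 1.404e6/365 = 3850 yr

3850 years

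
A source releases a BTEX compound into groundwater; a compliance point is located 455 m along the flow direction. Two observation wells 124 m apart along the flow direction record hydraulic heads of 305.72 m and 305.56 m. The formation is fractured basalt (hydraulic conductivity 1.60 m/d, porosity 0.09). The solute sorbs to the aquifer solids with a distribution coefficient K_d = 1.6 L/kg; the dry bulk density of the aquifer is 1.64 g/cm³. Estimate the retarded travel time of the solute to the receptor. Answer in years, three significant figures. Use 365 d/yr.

Hydraulic gradient i = (305.72 − 305.56) / 124 = 0.16 / 124 = 0.001290
Specific discharge q = 1.60 × 0.001290 = 0.002065 m/d
Seepage velocity v = q / n = 0.002065 / 0.09 = 0.02294 m/d
Retardation R = 1 + ρ_b·K_d/n = 1 + 1.64×1.6/0.09 = 30.16
Contaminant velocity v_c = v/R = 0.02294/30.16 = 7.607e-4 m/d
t = L/v_c = 455/7.607e-4 = 598100 d
   = 598100/365 = 1640 yr

1640 years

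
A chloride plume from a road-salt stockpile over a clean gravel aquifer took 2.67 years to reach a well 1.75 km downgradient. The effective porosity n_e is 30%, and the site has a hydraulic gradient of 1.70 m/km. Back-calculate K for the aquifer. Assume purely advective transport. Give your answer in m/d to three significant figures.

317 m/d

t = 2.67 years = 974.6 d
L = 1.75 km = 1750 m
v = L / t = 1750 / 974.6 = 1.796 m/d
K = v · n / i = 1.796 × 0.30 / 0.0017 = 317 m/d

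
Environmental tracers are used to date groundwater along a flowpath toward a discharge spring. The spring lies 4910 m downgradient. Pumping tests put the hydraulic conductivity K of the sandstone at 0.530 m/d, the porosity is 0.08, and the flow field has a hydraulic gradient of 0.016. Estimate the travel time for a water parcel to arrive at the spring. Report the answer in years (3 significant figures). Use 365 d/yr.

Darcy flux q = K·i = 0.530 × 0.016 = 0.008480 m/d
Seepage velocity v = q / n = 0.008480 / 0.08 = 0.1060 m/d
t = L / v = 4910 / 0.1060 = 46320 d
   = 46320 / 365 = 127 yr

127 years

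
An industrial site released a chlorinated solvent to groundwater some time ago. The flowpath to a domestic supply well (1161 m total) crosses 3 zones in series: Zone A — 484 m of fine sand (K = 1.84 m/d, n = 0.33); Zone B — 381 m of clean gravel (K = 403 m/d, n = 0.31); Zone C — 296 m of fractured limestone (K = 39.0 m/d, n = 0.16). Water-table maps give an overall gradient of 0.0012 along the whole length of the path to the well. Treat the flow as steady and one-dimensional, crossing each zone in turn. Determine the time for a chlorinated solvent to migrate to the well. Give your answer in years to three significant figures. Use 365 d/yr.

174 years

For zones in series the flux q is common to all zones; the equivalent conductivity is the harmonic (thickness-weighted) mean, K_eq = L_total / Σ(L_j/K_j).
Σ(L/K) = 484/1.84 + 381/403 + 296/39.0 = 263.0 + 0.9454 + 7.590 = 271.6 d
K_eq = L_total / Σ(L/K) = 1161 / 271.6 = 4.275 m/d
q = K_eq · i = 4.275 × 0.0012 = 0.005130 m/d (same in every zone)
Zone A: v = q/n = 0.005130/0.33 = 0.01555 m/d → t_A = 484/0.01555 = 31130 d
Zone B: v = q/n = 0.005130/0.31 = 0.01655 m/d → t_B = 381/0.01655 = 23020 d
Zone C: v = q/n = 0.005130/0.16 = 0.03206 m/d → t_C = 296/0.03206 = 9232 d
Total t = 31130 + 23020 + 9232 = 63390 d
   = 63390 / 365 = 174 yr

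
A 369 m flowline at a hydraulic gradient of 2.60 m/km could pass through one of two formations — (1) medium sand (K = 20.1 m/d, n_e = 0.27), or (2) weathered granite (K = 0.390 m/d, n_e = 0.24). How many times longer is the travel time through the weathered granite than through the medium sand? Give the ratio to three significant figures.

45.8

Unit 1 (medium sand): v = 20.1×0.0026/0.27 = 0.1936 m/d, t = 369/0.1936 = 1906 d
Unit 2 (weathered granite): v = 0.390×0.0026/0.24 = 0.004225 m/d, t = 369/0.004225 = 87340 d
t(weathered granite) / t(medium sand) = 87340/1906 = 45.8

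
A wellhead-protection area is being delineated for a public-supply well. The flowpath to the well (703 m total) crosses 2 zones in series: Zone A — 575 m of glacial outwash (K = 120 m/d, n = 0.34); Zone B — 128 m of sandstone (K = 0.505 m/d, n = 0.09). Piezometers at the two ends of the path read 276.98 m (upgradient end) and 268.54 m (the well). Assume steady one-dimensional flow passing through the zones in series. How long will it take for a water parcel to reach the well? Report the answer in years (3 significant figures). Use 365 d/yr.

17.4 years

Total head drop ΔH = 276.98 − 268.54 = 8.44 m
Continuity: the same q passes through each zone, so ΔH = q·Σ(L_j/K_j) — the zones act as resistances in series.
Σ(L/K) = 575/120 + 128/0.505 = 4.792 + 253.5 = 258.3 d
q = ΔH / Σ(L/K) = 8.44 / 258.3 = 0.03268 m/d (same in every zone)
Zone A: v = q/n = 0.03268/0.34 = 0.09612 m/d → t_A = 575/0.09612 = 5982 d
Zone B: v = q/n = 0.03268/0.09 = 0.3631 m/d → t_B = 128/0.3631 = 352.5 d
Total t = 5982 + 352.5 = 6335 d
   = 6335 / 365 = 17.4 yr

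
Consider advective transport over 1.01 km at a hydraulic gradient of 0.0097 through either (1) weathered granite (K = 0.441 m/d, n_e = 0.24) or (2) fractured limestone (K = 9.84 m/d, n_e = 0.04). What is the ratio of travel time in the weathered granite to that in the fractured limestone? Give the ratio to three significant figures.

134

Unit 1 (weathered granite): v = 0.441×0.0097/0.24 = 0.01782 m/d, t = 1010/0.01782 = 56670 d
Unit 2 (fractured limestone): v = 9.84×0.0097/0.04 = 2.386 m/d, t = 1010/2.386 = 423.3 d
t(weathered granite) / t(fractured limestone) = 56670/423.3 = 134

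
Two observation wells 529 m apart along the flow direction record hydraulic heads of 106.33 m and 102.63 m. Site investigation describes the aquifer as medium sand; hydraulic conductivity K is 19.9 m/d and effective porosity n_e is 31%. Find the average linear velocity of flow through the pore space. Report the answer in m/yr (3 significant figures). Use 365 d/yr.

Hydraulic gradient i = (106.33 − 102.63) / 529 = 3.70 / 529 = 0.006994
Specific discharge q = 19.9 × 0.006994 = 0.1392 m/d
v = Ki/n = 19.9·0.006994/0.31 = 0.4490 m/d
   = 0.4490 × 365 = 164 m/yr

164 m/yr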